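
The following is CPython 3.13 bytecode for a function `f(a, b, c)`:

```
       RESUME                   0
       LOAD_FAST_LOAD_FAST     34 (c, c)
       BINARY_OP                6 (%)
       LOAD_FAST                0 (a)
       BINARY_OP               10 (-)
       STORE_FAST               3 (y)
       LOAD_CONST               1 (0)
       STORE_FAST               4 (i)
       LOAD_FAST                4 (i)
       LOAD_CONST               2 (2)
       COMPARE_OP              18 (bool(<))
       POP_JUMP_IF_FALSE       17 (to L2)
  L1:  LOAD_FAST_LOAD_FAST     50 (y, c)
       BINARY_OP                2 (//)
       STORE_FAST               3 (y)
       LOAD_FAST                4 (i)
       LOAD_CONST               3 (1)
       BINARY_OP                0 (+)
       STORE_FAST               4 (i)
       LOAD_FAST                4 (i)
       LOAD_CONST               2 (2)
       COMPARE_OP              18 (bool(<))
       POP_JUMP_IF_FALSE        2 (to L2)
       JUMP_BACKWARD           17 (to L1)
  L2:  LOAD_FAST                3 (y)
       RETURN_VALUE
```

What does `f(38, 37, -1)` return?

LOAD_FAST_LOAD_FAST c,c → push -1,-1. Stack: [-1, -1]
BINARY_OP % → -1 % -1 = 0. Stack: [0]
LOAD_FAST a → push 38. Stack: [0, 38]
BINARY_OP - → 0 - 38 = -38. Stack: [-38]
STORE_FAST y → y=-38. Stack: []
LOAD_CONST → push 0. Stack: [0]
STORE_FAST i → i=0. Stack: []
LOAD_FAST i → push 0. Stack: [0]
LOAD_CONST → push 2. Stack: [0, 2]
COMPARE_OP bool(<) → 0 vs 2 = True. Stack: [True]
POP_JUMP_IF_FALSE → pop True; no jump. Stack: []
LOAD_FAST_LOAD_FAST y,c → push -38,-1. Stack: [-38, -1]
BINARY_OP // → -38 // -1 = 38. Stack: [38]
STORE_FAST y → y=38. Stack: []
LOAD_FAST i → push 0. Stack: [0]
LOAD_CONST → push 1. Stack: [0, 1]
BINARY_OP + → 0 + 1 = 1. Stack: [1]
STORE_FAST i → i=1. Stack: []
LOAD_FAST i → push 1. Stack: [1]
LOAD_CONST → push 2. Stack: [1, 2]
COMPARE_OP bool(<) → 1 vs 2 = True. Stack: [True]
POP_JUMP_IF_FALSE → pop True; no jump. Stack: []
LOAD_FAST_LOAD_FAST y,c → push 38,-1. Stack: [38, -1]
BINARY_OP // → 38 // -1 = -38. Stack: [-38]
STORE_FAST y → y=-38. Stack: []
LOAD_FAST i → push 1. Stack: [1]
LOAD_CONST → push 1. Stack: [1, 1]
BINARY_OP + → 1 + 1 = 2. Stack: [2]
STORE_FAST i → i=2. Stack: []
LOAD_FAST i → push 2. Stack: [2]
LOAD_CONST → push 2. Stack: [2, 2]
COMPARE_OP bool(<) → 2 vs 2 = False. Stack: [False]
POP_JUMP_IF_FALSE → pop False; jump. Stack: []
LOAD_FAST y → push -38. Stack: [-38]
RETURN_VALUE → return -38.

-38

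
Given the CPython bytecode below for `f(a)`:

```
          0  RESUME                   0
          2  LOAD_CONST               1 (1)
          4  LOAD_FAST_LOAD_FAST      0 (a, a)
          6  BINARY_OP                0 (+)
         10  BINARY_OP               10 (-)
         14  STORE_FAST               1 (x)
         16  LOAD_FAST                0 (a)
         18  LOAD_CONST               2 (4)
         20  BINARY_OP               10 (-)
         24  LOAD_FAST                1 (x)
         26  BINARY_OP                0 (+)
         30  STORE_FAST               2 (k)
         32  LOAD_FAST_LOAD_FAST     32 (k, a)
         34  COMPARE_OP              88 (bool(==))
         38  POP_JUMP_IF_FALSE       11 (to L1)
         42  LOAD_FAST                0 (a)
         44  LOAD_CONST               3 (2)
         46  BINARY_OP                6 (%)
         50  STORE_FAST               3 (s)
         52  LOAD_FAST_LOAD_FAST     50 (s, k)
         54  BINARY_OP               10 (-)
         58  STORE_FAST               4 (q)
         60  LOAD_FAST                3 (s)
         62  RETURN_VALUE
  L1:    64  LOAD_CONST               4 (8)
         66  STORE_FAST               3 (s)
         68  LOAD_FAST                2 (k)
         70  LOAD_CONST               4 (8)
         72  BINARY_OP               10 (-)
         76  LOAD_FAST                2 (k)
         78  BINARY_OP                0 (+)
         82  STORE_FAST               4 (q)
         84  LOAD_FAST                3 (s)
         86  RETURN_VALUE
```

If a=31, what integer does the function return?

LOAD_CONST → push 1. Stack: [1]
LOAD_FAST_LOAD_FAST a,a → push 31,31. Stack: [1, 31, 31]
BINARY_OP + → 31 + 31 = 62. Stack: [1, 62]
BINARY_OP - → 1 - 62 = -61. Stack: [-61]
STORE_FAST x → x=-61. Stack: []
LOAD_FAST a → push 31. Stack: [31]
LOAD_CONST → push 4. Stack: [31, 4]
BINARY_OP - → 31 - 4 = 27. Stack: [27]
LOAD_FAST x → push -61. Stack: [27, -61]
BINARY_OP + → 27 + -61 = -34. Stack: [-34]
STORE_FAST k → k=-34. Stack: []
LOAD_FAST_LOAD_FAST k,a → push -34,31. Stack: [-34, 31]
COMPARE_OP bool(==) → -34 vs 31 = False. Stack: [False]
POP_JUMP_IF_FALSE → pop False; jump. Stack: []
LOAD_CONST → push 8. Stack: [8]
STORE_FAST s → s=8. Stack: []
LOAD_FAST k → push -34. Stack: [-34]
LOAD_CONST → push 8. Stack: [-34, 8]
BINARY_OP - → -34 - 8 = -42. Stack: [-42]
LOAD_FAST k → push -34. Stack: [-42, -34]
BINARY_OP + → -42 + -34 = -76. Stack: [-76]
STORE_FAST q → q=-76. Stack: []
LOAD_FAST s → push 8. Stack: [8]
RETURN_VALUE → return 8.

8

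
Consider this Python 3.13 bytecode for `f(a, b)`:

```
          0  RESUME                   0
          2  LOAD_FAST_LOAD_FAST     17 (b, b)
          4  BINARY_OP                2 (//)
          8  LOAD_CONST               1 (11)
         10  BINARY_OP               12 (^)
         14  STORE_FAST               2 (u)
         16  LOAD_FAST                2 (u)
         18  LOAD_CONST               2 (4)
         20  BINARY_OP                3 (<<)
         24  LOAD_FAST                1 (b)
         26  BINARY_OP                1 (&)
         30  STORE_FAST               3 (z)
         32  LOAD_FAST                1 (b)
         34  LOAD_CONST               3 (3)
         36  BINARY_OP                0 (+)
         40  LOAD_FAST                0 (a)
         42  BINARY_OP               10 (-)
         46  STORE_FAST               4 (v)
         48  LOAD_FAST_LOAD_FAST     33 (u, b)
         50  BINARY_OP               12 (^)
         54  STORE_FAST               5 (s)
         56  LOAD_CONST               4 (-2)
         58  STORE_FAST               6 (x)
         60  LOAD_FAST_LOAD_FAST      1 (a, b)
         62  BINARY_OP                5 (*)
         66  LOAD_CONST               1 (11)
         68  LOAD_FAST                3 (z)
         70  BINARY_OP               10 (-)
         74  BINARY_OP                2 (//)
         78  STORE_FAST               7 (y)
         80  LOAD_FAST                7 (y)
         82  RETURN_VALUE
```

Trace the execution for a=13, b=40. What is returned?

LOAD_FAST_LOAD_FAST b,b → push 40,40. Stack: [40, 40]
BINARY_OP // → 40 // 40 = 1. Stack: [1]
LOAD_CONST → push 11. Stack: [1, 11]
BINARY_OP ^ → 1 ^ 11 = 10. Stack: [10]
STORE_FAST u → u=10. Stack: []
LOAD_FAST u → push 10. Stack: [10]
LOAD_CONST → push 4. Stack: [10, 4]
BINARY_OP << → 10 << 4 = 160. Stack: [160]
LOAD_FAST b → push 40. Stack: [160, 40]
BINARY_OP & → 160 & 40 = 32. Stack: [32]
STORE_FAST z → z=32. Stack: []
LOAD_FAST b → push 40. Stack: [40]
LOAD_CONST → push 3. Stack: [40, 3]
BINARY_OP + → 40 + 3 = 43. Stack: [43]
LOAD_FAST a → push 13. Stack: [43, 13]
BINARY_OP - → 43 - 13 = 30. Stack: [30]
STORE_FAST v → v=30. Stack: []
LOAD_FAST_LOAD_FAST u,b → push 10,40. Stack: [10, 40]
BINARY_OP ^ → 10 ^ 40 = 34. Stack: [34]
STORE_FAST s → s=34. Stack: []
LOAD_CONST → push -2. Stack: [-2]
STORE_FAST x → x=-2. Stack: []
LOAD_FAST_LOAD_FAST a,b → push 13,40. Stack: [13, 40]
BINARY_OP * → 13 * 40 = 520. Stack: [520]
LOAD_CONST → push 11. Stack: [520, 11]
LOAD_FAST z → push 32. Stack: [520, 11, 32]
BINARY_OP - → 11 - 32 = -21. Stack: [520, -21]
BINARY_OP // → 520 // -21 = -25. Stack: [-25]
STORE_FAST y → y=-25. Stack: []
LOAD_FAST y → push -25. Stack: [-25]
RETURN_VALUE → return -25.

-25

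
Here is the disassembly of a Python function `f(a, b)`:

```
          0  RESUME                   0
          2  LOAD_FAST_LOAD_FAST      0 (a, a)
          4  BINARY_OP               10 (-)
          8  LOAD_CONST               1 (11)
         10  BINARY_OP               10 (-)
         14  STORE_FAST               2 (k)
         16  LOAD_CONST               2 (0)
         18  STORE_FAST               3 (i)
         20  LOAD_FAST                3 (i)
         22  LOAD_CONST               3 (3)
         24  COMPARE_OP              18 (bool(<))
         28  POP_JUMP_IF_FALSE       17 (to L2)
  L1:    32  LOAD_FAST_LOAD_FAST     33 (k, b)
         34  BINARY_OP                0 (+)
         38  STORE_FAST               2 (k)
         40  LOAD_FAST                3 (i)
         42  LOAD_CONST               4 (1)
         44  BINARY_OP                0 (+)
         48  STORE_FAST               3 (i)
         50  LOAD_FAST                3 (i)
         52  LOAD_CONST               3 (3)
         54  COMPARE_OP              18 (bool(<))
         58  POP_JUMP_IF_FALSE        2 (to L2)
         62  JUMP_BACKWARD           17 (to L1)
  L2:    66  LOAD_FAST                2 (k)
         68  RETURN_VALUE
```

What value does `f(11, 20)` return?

49

LOAD_FAST_LOAD_FAST a,a → push 11,11. Stack: [11, 11]
BINARY_OP - → 11 - 11 = 0. Stack: [0]
LOAD_CONST → push 11. Stack: [0, 11]
BINARY_OP - → 0 - 11 = -11. Stack: [-11]
STORE_FAST k → k=-11. Stack: []
LOAD_CONST → push 0. Stack: [0]
STORE_FAST i → i=0. Stack: []
LOAD_FAST i → push 0. Stack: [0]
LOAD_CONST → push 3. Stack: [0, 3]
COMPARE_OP bool(<) → 0 vs 3 = True. Stack: [True]
POP_JUMP_IF_FALSE → pop True; no jump. Stack: []
LOAD_FAST_LOAD_FAST k,b → push -11,20. Stack: [-11, 20]
BINARY_OP + → -11 + 20 = 9. Stack: [9]
STORE_FAST k → k=9. Stack: []
LOAD_FAST i → push 0. Stack: [0]
LOAD_CONST → push 1. Stack: [0, 1]
BINARY_OP + → 0 + 1 = 1. Stack: [1]
STORE_FAST i → i=1. Stack: []
LOAD_FAST i → push 1. Stack: [1]
LOAD_CONST → push 3. Stack: [1, 3]
COMPARE_OP bool(<) → 1 vs 3 = True. Stack: [True]
POP_JUMP_IF_FALSE → pop True; no jump. Stack: []
LOAD_FAST_LOAD_FAST k,b → push 9,20. Stack: [9, 20]
BINARY_OP + → 9 + 20 = 29. Stack: [29]
STORE_FAST k → k=29. Stack: []
LOAD_FAST i → push 1. Stack: [1]
LOAD_CONST → push 1. Stack: [1, 1]
BINARY_OP + → 1 + 1 = 2. Stack: [2]
STORE_FAST i → i=2. Stack: []
LOAD_FAST i → push 2. Stack: [2]
LOAD_CONST → push 3. Stack: [2, 3]
COMPARE_OP bool(<) → 2 vs 3 = True. Stack: [True]
POP_JUMP_IF_FALSE → pop True; no jump. Stack: []
LOAD_FAST_LOAD_FAST k,b → push 29,20. Stack: [29, 20]
BINARY_OP + → 29 + 20 = 49. Stack: [49]
STORE_FAST k → k=49. Stack: []
LOAD_FAST i → push 2. Stack: [2]
LOAD_CONST → push 1. Stack: [2, 1]
BINARY_OP + → 2 + 1 = 3. Stack: [3]
STORE_FAST i → i=3. Stack: []
LOAD_FAST i → push 3. Stack: [3]
LOAD_CONST → push 3. Stack: [3, 3]
COMPARE_OP bool(<) → 3 vs 3 = False. Stack: [False]
POP_JUMP_IF_FALSE → pop False; jump. Stack: []
LOAD_FAST k → push 49. Stack: [49]
RETURN_VALUE → return 49.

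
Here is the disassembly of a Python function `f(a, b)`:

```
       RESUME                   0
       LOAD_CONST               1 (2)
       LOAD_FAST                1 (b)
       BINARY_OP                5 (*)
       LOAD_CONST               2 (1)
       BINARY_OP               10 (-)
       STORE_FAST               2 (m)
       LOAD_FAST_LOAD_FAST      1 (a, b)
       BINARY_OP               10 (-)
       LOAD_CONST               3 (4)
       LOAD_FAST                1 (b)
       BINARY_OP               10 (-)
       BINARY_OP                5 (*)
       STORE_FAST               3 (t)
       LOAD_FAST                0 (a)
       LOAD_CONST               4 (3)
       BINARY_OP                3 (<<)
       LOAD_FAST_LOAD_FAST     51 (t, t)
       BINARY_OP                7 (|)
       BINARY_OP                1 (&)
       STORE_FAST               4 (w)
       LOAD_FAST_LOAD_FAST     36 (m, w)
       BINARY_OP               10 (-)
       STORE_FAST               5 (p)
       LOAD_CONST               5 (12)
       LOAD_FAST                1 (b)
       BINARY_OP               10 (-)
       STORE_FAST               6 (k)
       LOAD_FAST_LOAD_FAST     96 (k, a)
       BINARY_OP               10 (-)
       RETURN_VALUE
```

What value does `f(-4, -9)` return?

LOAD_CONST → push 2. Stack: [2]
LOAD_FAST b → push -9. Stack: [2, -9]
BINARY_OP * → 2 * -9 = -18. Stack: [-18]
LOAD_CONST → push 1. Stack: [-18, 1]
BINARY_OP - → -18 - 1 = -19. Stack: [-19]
STORE_FAST m → m=-19. Stack: []
LOAD_FAST_LOAD_FAST a,b → push -4,-9. Stack: [-4, -9]
BINARY_OP - → -4 - -9 = 5. Stack: [5]
LOAD_CONST → push 4. Stack: [5, 4]
LOAD_FAST b → push -9. Stack: [5, 4, -9]
BINARY_OP - → 4 - -9 = 13. Stack: [5, 13]
BINARY_OP * → 5 * 13 = 65. Stack: [65]
STORE_FAST t → t=65. Stack: []
LOAD_FAST a → push -4. Stack: [-4]
LOAD_CONST → push 3. Stack: [-4, 3]
BINARY_OP << → -4 << 3 = -32. Stack: [-32]
LOAD_FAST_LOAD_FAST t,t → push 65,65. Stack: [-32, 65, 65]
BINARY_OP | → 65 | 65 = 65. Stack: [-32, 65]
BINARY_OP & → -32 & 65 = 64. Stack: [64]
STORE_FAST w → w=64. Stack: []
LOAD_FAST_LOAD_FAST m,w → push -19,64. Stack: [-19, 64]
BINARY_OP - → -19 - 64 = -83. Stack: [-83]
STORE_FAST p → p=-83. Stack: []
LOAD_CONST → push 12. Stack: [12]
LOAD_FAST b → push -9. Stack: [12, -9]
BINARY_OP - → 12 - -9 = 21. Stack: [21]
STORE_FAST k → k=21. Stack: []
LOAD_FAST_LOAD_FAST k,a → push 21,-4. Stack: [21, -4]
BINARY_OP - → 21 - -4 = 25. Stack: [25]
RETURN_VALUE → return 25.

25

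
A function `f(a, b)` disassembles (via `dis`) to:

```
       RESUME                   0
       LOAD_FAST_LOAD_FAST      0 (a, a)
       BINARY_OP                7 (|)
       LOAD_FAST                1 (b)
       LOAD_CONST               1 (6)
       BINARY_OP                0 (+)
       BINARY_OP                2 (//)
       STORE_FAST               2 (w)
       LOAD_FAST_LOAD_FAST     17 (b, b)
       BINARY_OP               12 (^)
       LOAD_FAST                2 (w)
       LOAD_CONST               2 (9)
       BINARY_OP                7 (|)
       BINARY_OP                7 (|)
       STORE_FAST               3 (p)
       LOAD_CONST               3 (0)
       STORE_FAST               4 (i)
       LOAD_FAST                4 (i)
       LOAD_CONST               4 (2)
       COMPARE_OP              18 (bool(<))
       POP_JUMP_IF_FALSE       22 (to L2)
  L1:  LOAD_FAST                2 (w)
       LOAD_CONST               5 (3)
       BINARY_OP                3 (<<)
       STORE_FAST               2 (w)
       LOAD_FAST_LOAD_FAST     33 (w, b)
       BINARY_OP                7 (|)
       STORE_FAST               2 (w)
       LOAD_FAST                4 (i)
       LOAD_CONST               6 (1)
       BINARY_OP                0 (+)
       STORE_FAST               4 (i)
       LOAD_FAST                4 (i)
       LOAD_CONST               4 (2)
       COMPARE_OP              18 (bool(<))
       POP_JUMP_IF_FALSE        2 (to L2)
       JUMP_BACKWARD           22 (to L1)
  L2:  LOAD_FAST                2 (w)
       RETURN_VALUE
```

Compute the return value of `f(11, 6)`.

54

LOAD_FAST_LOAD_FAST a,a → push 11,11. Stack: [11, 11]
BINARY_OP | → 11 | 11 = 11. Stack: [11]
LOAD_FAST b → push 6. Stack: [11, 6]
LOAD_CONST → push 6. Stack: [11, 6, 6]
BINARY_OP + → 6 + 6 = 12. Stack: [11, 12]
BINARY_OP // → 11 // 12 = 0. Stack: [0]
STORE_FAST w → w=0. Stack: []
LOAD_FAST_LOAD_FAST b,b → push 6,6. Stack: [6, 6]
BINARY_OP ^ → 6 ^ 6 = 0. Stack: [0]
LOAD_FAST w → push 0. Stack: [0, 0]
LOAD_CONST → push 9. Stack: [0, 0, 9]
BINARY_OP | → 0 | 9 = 9. Stack: [0, 9]
BINARY_OP | → 0 | 9 = 9. Stack: [9]
STORE_FAST p → p=9. Stack: []
LOAD_CONST → push 0. Stack: [0]
STORE_FAST i → i=0. Stack: []
LOAD_FAST i → push 0. Stack: [0]
LOAD_CONST → push 2. Stack: [0, 2]
COMPARE_OP bool(<) → 0 vs 2 = True. Stack: [True]
POP_JUMP_IF_FALSE → pop True; no jump. Stack: []
LOAD_FAST w → push 0. Stack: [0]
LOAD_CONST → push 3. Stack: [0, 3]
BINARY_OP << → 0 << 3 = 0. Stack: [0]
STORE_FAST w → w=0. Stack: []
LOAD_FAST_LOAD_FAST w,b → push 0,6. Stack: [0, 6]
BINARY_OP | → 0 | 6 = 6. Stack: [6]
STORE_FAST w → w=6. Stack: []
LOAD_FAST i → push 0. Stack: [0]
LOAD_CONST → push 1. Stack: [0, 1]
BINARY_OP + → 0 + 1 = 1. Stack: [1]
STORE_FAST i → i=1. Stack: []
LOAD_FAST i → push 1. Stack: [1]
LOAD_CONST → push 2. Stack: [1, 2]
COMPARE_OP bool(<) → 1 vs 2 = True. Stack: [True]
POP_JUMP_IF_FALSE → pop True; no jump. Stack: []
LOAD_FAST w → push 6. Stack: [6]
LOAD_CONST → push 3. Stack: [6, 3]
BINARY_OP << → 6 << 3 = 48. Stack: [48]
STORE_FAST w → w=48. Stack: []
LOAD_FAST_LOAD_FAST w,b → push 48,6. Stack: [48, 6]
BINARY_OP | → 48 | 6 = 54. Stack: [54]
STORE_FAST w → w=54. Stack: []
LOAD_FAST i → push 1. Stack: [1]
LOAD_CONST → push 1. Stack: [1, 1]
BINARY_OP + → 1 + 1 = 2. Stack: [2]
STORE_FAST i → i=2. Stack: []
LOAD_FAST i → push 2. Stack: [2]
LOAD_CONST → push 2. Stack: [2, 2]
COMPARE_OP bool(<) → 2 vs 2 = False. Stack: [False]
POP_JUMP_IF_FALSE → pop False; jump. Stack: []
LOAD_FAST w → push 54. Stack: [54]
RETURN_VALUE → return 54.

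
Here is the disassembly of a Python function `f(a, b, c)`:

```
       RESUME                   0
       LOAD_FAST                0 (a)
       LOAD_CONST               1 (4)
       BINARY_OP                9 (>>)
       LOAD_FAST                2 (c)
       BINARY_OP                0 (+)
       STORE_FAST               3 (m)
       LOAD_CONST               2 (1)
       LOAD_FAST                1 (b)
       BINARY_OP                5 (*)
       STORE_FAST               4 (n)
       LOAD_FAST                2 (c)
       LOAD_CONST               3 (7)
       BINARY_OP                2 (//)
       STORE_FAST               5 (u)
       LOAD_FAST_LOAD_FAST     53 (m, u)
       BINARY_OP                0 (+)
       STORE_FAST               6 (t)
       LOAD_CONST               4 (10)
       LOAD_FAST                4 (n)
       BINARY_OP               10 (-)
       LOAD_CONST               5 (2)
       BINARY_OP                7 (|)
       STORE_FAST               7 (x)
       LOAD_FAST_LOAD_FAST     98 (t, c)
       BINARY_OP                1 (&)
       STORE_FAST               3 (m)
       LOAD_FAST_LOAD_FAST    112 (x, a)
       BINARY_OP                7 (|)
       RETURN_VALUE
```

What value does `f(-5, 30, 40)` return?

-1

LOAD_FAST a → push -5. Stack: [-5]
LOAD_CONST → push 4. Stack: [-5, 4]
BINARY_OP >> → -5 >> 4 = -1. Stack: [-1]
LOAD_FAST c → push 40. Stack: [-1, 40]
BINARY_OP + → -1 + 40 = 39. Stack: [39]
STORE_FAST m → m=39. Stack: []
LOAD_CONST → push 1. Stack: [1]
LOAD_FAST b → push 30. Stack: [1, 30]
BINARY_OP * → 1 * 30 = 30. Stack: [30]
STORE_FAST n → n=30. Stack: []
LOAD_FAST c → push 40. Stack: [40]
LOAD_CONST → push 7. Stack: [40, 7]
BINARY_OP // → 40 // 7 = 5. Stack: [5]
STORE_FAST u → u=5. Stack: []
LOAD_FAST_LOAD_FAST m,u → push 39,5. Stack: [39, 5]
BINARY_OP + → 39 + 5 = 44. Stack: [44]
STORE_FAST t → t=44. Stack: []
LOAD_CONST → push 10. Stack: [10]
LOAD_FAST n → push 30. Stack: [10, 30]
BINARY_OP - → 10 - 30 = -20. Stack: [-20]
LOAD_CONST → push 2. Stack: [-20, 2]
BINARY_OP | → -20 | 2 = -18. Stack: [-18]
STORE_FAST x → x=-18. Stack: []
LOAD_FAST_LOAD_FAST t,c → push 44,40. Stack: [44, 40]
BINARY_OP & → 44 & 40 = 40. Stack: [40]
STORE_FAST m → m=40. Stack: []
LOAD_FAST_LOAD_FAST x,a → push -18,-5. Stack: [-18, -5]
BINARY_OP | → -18 | -5 = -1. Stack: [-1]
RETURN_VALUE → return -1.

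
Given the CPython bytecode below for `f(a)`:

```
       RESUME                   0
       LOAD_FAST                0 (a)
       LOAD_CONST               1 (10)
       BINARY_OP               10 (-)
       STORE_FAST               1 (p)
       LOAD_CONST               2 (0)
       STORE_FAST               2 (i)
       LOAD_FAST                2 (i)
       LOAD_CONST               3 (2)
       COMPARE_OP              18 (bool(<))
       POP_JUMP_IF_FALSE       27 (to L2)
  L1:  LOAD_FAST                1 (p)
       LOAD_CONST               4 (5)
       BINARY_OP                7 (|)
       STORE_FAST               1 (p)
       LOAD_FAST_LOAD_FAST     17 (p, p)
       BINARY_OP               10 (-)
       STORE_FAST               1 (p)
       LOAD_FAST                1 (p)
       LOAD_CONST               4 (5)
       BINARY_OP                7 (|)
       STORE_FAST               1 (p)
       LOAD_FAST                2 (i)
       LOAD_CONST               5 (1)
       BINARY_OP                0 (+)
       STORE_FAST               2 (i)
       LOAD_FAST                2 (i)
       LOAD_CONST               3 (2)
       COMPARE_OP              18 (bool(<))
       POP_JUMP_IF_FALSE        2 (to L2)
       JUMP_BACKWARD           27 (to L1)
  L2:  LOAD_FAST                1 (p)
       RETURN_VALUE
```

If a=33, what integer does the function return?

5

LOAD_FAST a → push 33. Stack: [33]
LOAD_CONST → push 10. Stack: [33, 10]
BINARY_OP - → 33 - 10 = 23. Stack: [23]
STORE_FAST p → p=23. Stack: []
LOAD_CONST → push 0. Stack: [0]
STORE_FAST i → i=0. Stack: []
LOAD_FAST i → push 0. Stack: [0]
LOAD_CONST → push 2. Stack: [0, 2]
COMPARE_OP bool(<) → 0 vs 2 = True. Stack: [True]
POP_JUMP_IF_FALSE → pop True; no jump. Stack: []
LOAD_FAST p → push 23. Stack: [23]
LOAD_CONST → push 5. Stack: [23, 5]
BINARY_OP | → 23 | 5 = 23. Stack: [23]
STORE_FAST p → p=23. Stack: []
LOAD_FAST_LOAD_FAST p,p → push 23,23. Stack: [23, 23]
BINARY_OP - → 23 - 23 = 0. Stack: [0]
STORE_FAST p → p=0. Stack: []
LOAD_FAST p → push 0. Stack: [0]
LOAD_CONST → push 5. Stack: [0, 5]
BINARY_OP | → 0 | 5 = 5. Stack: [5]
STORE_FAST p → p=5. Stack: []
LOAD_FAST i → push 0. Stack: [0]
LOAD_CONST → push 1. Stack: [0, 1]
BINARY_OP + → 0 + 1 = 1. Stack: [1]
STORE_FAST i → i=1. Stack: []
LOAD_FAST i → push 1. Stack: [1]
LOAD_CONST → push 2. Stack: [1, 2]
COMPARE_OP bool(<) → 1 vs 2 = True. Stack: [True]
POP_JUMP_IF_FALSE → pop True; no jump. Stack: []
LOAD_FAST p → push 5. Stack: [5]
LOAD_CONST → push 5. Stack: [5, 5]
BINARY_OP | → 5 | 5 = 5. Stack: [5]
STORE_FAST p → p=5. Stack: []
LOAD_FAST_LOAD_FAST p,p → push 5,5. Stack: [5, 5]
BINARY_OP - → 5 - 5 = 0. Stack: [0]
STORE_FAST p → p=0. Stack: []
LOAD_FAST p → push 0. Stack: [0]
LOAD_CONST → push 5. Stack: [0, 5]
BINARY_OP | → 0 | 5 = 5. Stack: [5]
STORE_FAST p → p=5. Stack: []
LOAD_FAST i → push 1. Stack: [1]
LOAD_CONST → push 1. Stack: [1, 1]
BINARY_OP + → 1 + 1 = 2. Stack: [2]
STORE_FAST i → i=2. Stack: []
LOAD_FAST i → push 2. Stack: [2]
LOAD_CONST → push 2. Stack: [2, 2]
COMPARE_OP bool(<) → 2 vs 2 = False. Stack: [False]
POP_JUMP_IF_FALSE → pop False; jump. Stack: []
LOAD_FAST p → push 5. Stack: [5]
RETURN_VALUE → return 5.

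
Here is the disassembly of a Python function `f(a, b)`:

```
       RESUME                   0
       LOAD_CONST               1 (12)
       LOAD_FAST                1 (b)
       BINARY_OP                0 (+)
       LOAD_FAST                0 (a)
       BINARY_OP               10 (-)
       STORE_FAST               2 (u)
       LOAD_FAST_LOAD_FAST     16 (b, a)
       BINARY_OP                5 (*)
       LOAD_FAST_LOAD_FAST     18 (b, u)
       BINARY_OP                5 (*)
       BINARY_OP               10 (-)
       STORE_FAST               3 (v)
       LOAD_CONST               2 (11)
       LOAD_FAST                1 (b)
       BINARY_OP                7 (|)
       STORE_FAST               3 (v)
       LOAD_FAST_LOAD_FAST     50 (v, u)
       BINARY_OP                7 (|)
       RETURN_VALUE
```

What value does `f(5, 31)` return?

LOAD_CONST → push 12. Stack: [12]
LOAD_FAST b → push 31. Stack: [12, 31]
BINARY_OP + → 12 + 31 = 43. Stack: [43]
LOAD_FAST a → push 5. Stack: [43, 5]
BINARY_OP - → 43 - 5 = 38. Stack: [38]
STORE_FAST u → u=38. Stack: []
LOAD_FAST_LOAD_FAST b,a → push 31,5. Stack: [31, 5]
BINARY_OP * → 31 * 5 = 155. Stack: [155]
LOAD_FAST_LOAD_FAST b,u → push 31,38. Stack: [155, 31, 38]
BINARY_OP * → 31 * 38 = 1178. Stack: [155, 1178]
BINARY_OP - → 155 - 1178 = -1023. Stack: [-1023]
STORE_FAST v → v=-1023. Stack: []
LOAD_CONST → push 11. Stack: [11]
LOAD_FAST b → push 31. Stack: [11, 31]
BINARY_OP | → 11 | 31 = 31. Stack: [31]
STORE_FAST v → v=31. Stack: []
LOAD_FAST_LOAD_FAST v,u → push 31,38. Stack: [31, 38]
BINARY_OP | → 31 | 38 = 63. Stack: [63]
RETURN_VALUE → return 63.

63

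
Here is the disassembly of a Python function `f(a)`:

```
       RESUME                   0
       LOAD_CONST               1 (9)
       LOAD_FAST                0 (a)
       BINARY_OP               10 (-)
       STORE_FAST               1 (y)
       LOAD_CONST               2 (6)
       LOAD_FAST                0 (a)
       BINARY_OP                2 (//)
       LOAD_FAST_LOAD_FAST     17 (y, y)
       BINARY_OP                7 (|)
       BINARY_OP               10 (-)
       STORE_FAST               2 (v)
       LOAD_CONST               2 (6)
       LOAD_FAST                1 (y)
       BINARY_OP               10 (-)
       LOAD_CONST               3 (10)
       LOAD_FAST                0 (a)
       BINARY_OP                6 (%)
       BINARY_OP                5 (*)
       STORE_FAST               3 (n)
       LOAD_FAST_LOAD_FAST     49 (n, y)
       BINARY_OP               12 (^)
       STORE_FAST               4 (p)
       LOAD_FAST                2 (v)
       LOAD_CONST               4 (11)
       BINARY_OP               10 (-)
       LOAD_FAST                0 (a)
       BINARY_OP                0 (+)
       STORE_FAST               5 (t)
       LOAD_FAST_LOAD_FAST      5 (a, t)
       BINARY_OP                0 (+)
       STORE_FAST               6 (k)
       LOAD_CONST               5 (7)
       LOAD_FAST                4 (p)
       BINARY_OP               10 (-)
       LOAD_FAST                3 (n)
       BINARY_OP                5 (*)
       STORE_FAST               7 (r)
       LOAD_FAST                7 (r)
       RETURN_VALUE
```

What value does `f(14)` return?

LOAD_CONST → push 9. Stack: [9]
LOAD_FAST a → push 14. Stack: [9, 14]
BINARY_OP - → 9 - 14 = -5. Stack: [-5]
STORE_FAST y → y=-5. Stack: []
LOAD_CONST → push 6. Stack: [6]
LOAD_FAST a → push 14. Stack: [6, 14]
BINARY_OP // → 6 // 14 = 0. Stack: [0]
LOAD_FAST_LOAD_FAST y,y → push -5,-5. Stack: [0, -5, -5]
BINARY_OP | → -5 | -5 = -5. Stack: [0, -5]
BINARY_OP - → 0 - -5 = 5. Stack: [5]
STORE_FAST v → v=5. Stack: []
LOAD_CONST → push 6. Stack: [6]
LOAD_FAST y → push -5. Stack: [6, -5]
BINARY_OP - → 6 - -5 = 11. Stack: [11]
LOAD_CONST → push 10. Stack: [11, 10]
LOAD_FAST a → push 14. Stack: [11, 10, 14]
BINARY_OP % → 10 % 14 = 10. Stack: [11, 10]
BINARY_OP * → 11 * 10 = 110. Stack: [110]
STORE_FAST n → n=110. Stack: []
LOAD_FAST_LOAD_FAST n,y → push 110,-5. Stack: [110, -5]
BINARY_OP ^ → 110 ^ -5 = -107. Stack: [-107]
STORE_FAST p → p=-107. Stack: []
LOAD_FAST v → push 5. Stack: [5]
LOAD_CONST → push 11. Stack: [5, 11]
BINARY_OP - → 5 - 11 = -6. Stack: [-6]
LOAD_FAST a → push 14. Stack: [-6, 14]
BINARY_OP + → -6 + 14 = 8. Stack: [8]
STORE_FAST t → t=8. Stack: []
LOAD_FAST_LOAD_FAST a,t → push 14,8. Stack: [14, 8]
BINARY_OP + → 14 + 8 = 22. Stack: [22]
STORE_FAST k → k=22. Stack: []
LOAD_CONST → push 7. Stack: [7]
LOAD_FAST p → push -107. Stack: [7, -107]
BINARY_OP - → 7 - -107 = 114. Stack: [114]
LOAD_FAST n → push 110. Stack: [114, 110]
BINARY_OP * → 114 * 110 = 12540. Stack: [12540]
STORE_FAST r → r=12540. Stack: []
LOAD_FAST r → push 12540. Stack: [12540]
RETURN_VALUE → return 12540.

12540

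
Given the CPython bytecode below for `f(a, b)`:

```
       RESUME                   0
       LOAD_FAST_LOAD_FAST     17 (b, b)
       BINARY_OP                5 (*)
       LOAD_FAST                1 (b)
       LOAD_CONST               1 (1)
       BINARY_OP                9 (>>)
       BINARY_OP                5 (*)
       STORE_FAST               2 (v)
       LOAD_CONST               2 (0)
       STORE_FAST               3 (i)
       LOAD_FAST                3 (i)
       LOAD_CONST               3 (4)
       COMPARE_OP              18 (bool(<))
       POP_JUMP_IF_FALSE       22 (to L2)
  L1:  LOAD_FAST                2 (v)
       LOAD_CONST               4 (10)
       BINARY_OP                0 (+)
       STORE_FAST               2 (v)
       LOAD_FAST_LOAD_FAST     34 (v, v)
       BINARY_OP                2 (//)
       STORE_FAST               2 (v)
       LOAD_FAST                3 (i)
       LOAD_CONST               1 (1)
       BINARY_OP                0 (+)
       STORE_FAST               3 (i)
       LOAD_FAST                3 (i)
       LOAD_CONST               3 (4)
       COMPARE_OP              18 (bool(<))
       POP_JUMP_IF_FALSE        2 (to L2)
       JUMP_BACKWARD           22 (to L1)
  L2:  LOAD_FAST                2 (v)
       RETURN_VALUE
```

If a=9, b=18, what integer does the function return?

LOAD_FAST_LOAD_FAST b,b → push 18,18
BINARY_OP * → 18 * 18 = 324
LOAD_FAST b → push 18
LOAD_CONST → push 1
BINARY_OP >> → 18 >> 1 = 9
BINARY_OP * → 324 * 9 = 2916
STORE_FAST v → v=2916
LOAD_CONST → push 0
STORE_FAST i → i=0
LOAD_FAST i → push 0
LOAD_CONST → push 4
COMPARE_OP bool(<) → 0 vs 4 = True
POP_JUMP_IF_FALSE → pop True; no jump
LOAD_FAST v → push 2916
LOAD_CONST → push 10
BINARY_OP + → 2916 + 10 = 2926
STORE_FAST v → v=2926
LOAD_FAST_LOAD_FAST v,v → push 2926,2926
BINARY_OP // → 2926 // 2926 = 1
STORE_FAST v → v=1
LOAD_FAST i → push 0
LOAD_CONST → push 1
BINARY_OP + → 0 + 1 = 1
STORE_FAST i → i=1
LOAD_FAST i → push 1
LOAD_CONST → push 4
COMPARE_OP bool(<) → 1 vs 4 = True
POP_JUMP_IF_FALSE → pop True; no jump
LOAD_FAST v → push 1
LOAD_CONST → push 10
BINARY_OP + → 1 + 10 = 11
STORE_FAST v → v=11
LOAD_FAST_LOAD_FAST v,v → push 11,11
BINARY_OP // → 11 // 11 = 1
STORE_FAST v → v=1
LOAD_FAST i → push 1
LOAD_CONST → push 1
BINARY_OP + → 1 + 1 = 2
STORE_FAST i → i=2
LOAD_FAST i → push 2
LOAD_CONST → push 4
COMPARE_OP bool(<) → 2 vs 4 = True
POP_JUMP_IF_FALSE → pop True; no jump
LOAD_FAST v → push 1
LOAD_CONST → push 10
BINARY_OP + → 1 + 10 = 11
STORE_FAST v → v=11
LOAD_FAST_LOAD_FAST v,v → push 11,11
BINARY_OP // → 11 // 11 = 1
STORE_FAST v → v=1
LOAD_FAST i → push 2
LOAD_CONST → push 1
BINARY_OP + → 2 + 1 = 3
STORE_FAST i → i=3
LOAD_FAST i → push 3
LOAD_CONST → push 4
COMPARE_OP bool(<) → 3 vs 4 = True
POP_JUMP_IF_FALSE → pop True; no jump
LOAD_FAST v → push 1
LOAD_CONST → push 10
BINARY_OP + → 1 + 10 = 11
STORE_FAST v → v=11
LOAD_FAST_LOAD_FAST v,v → push 11,11
BINARY_OP // → 11 // 11 = 1
STORE_FAST v → v=1
LOAD_FAST i → push 3
LOAD_CONST → push 1
BINARY_OP + → 3 + 1 = 4
STORE_FAST i → i=4
LOAD_FAST i → push 4
LOAD_CONST → push 4
COMPARE_OP bool(<) → 4 vs 4 = False
POP_JUMP_IF_FALSE → pop False; jump
LOAD_FAST v → push 1
RETURN_VALUE → return 1.

1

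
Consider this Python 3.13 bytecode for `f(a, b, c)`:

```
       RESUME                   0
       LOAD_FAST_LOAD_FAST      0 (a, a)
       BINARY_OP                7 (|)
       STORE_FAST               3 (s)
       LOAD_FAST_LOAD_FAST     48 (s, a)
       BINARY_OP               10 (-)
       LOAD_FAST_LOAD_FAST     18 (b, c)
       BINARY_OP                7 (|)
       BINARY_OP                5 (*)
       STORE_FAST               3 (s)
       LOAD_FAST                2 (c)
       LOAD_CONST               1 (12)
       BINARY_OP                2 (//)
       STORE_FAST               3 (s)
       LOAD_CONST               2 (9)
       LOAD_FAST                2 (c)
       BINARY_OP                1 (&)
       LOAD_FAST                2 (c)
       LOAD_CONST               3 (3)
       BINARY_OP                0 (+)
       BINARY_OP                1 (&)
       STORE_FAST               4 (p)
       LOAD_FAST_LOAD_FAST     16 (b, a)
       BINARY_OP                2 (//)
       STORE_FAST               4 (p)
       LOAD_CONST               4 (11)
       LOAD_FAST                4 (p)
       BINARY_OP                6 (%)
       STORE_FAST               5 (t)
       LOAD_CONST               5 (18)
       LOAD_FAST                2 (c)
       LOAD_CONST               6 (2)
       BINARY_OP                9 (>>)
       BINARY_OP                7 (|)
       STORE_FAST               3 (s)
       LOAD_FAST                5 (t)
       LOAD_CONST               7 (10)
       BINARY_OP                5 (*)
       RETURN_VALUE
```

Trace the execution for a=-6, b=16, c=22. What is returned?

-10

LOAD_FAST_LOAD_FAST a,a → push -6,-6. Stack: [-6, -6]
BINARY_OP | → -6 | -6 = -6. Stack: [-6]
STORE_FAST s → s=-6. Stack: []
LOAD_FAST_LOAD_FAST s,a → push -6,-6. Stack: [-6, -6]
BINARY_OP - → -6 - -6 = 0. Stack: [0]
LOAD_FAST_LOAD_FAST b,c → push 16,22. Stack: [0, 16, 22]
BINARY_OP | → 16 | 22 = 22. Stack: [0, 22]
BINARY_OP * → 0 * 22 = 0. Stack: [0]
STORE_FAST s → s=0. Stack: []
LOAD_FAST c → push 22. Stack: [22]
LOAD_CONST → push 12. Stack: [22, 12]
BINARY_OP // → 22 // 12 = 1. Stack: [1]
STORE_FAST s → s=1. Stack: []
LOAD_CONST → push 9. Stack: [9]
LOAD_FAST c → push 22. Stack: [9, 22]
BINARY_OP & → 9 & 22 = 0. Stack: [0]
LOAD_FAST c → push 22. Stack: [0, 22]
LOAD_CONST → push 3. Stack: [0, 22, 3]
BINARY_OP + → 22 + 3 = 25. Stack: [0, 25]
BINARY_OP & → 0 & 25 = 0. Stack: [0]
STORE_FAST p → p=0. Stack: []
LOAD_FAST_LOAD_FAST b,a → push 16,-6. Stack: [16, -6]
BINARY_OP // → 16 // -6 = -3. Stack: [-3]
STORE_FAST p → p=-3. Stack: []
LOAD_CONST → push 11. Stack: [11]
LOAD_FAST p → push -3. Stack: [11, -3]
BINARY_OP % → 11 % -3 = -1. Stack: [-1]
STORE_FAST t → t=-1. Stack: []
LOAD_CONST → push 18. Stack: [18]
LOAD_FAST c → push 22. Stack: [18, 22]
LOAD_CONST → push 2. Stack: [18, 22, 2]
BINARY_OP >> → 22 >> 2 = 5. Stack: [18, 5]
BINARY_OP | → 18 | 5 = 23. Stack: [23]
STORE_FAST s → s=23. Stack: []
LOAD_FAST t → push -1. Stack: [-1]
LOAD_CONST → push 10. Stack: [-1, 10]
BINARY_OP * → -1 * 10 = -10. Stack: [-10]
RETURN_VALUE → return -10.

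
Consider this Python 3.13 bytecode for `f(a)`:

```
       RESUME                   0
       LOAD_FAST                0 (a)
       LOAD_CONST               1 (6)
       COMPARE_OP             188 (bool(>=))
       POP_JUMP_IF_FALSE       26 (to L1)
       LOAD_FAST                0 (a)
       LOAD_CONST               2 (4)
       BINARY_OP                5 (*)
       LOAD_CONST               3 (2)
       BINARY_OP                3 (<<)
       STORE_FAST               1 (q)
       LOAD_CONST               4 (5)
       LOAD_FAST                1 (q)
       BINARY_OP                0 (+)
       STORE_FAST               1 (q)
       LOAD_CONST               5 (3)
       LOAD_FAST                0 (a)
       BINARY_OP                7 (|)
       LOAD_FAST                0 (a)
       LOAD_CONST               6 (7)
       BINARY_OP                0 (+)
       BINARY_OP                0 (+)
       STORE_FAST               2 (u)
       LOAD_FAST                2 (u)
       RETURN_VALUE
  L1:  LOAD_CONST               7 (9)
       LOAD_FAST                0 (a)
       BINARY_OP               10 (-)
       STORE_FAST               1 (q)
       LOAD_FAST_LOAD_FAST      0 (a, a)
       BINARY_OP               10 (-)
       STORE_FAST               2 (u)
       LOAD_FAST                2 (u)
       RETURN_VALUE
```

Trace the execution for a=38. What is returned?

LOAD_FAST a → push 38. Stack: [38]
LOAD_CONST → push 6. Stack: [38, 6]
COMPARE_OP bool(>=) → 38 vs 6 = True. Stack: [True]
POP_JUMP_IF_FALSE → pop True; no jump. Stack: []
LOAD_FAST a → push 38. Stack: [38]
LOAD_CONST → push 4. Stack: [38, 4]
BINARY_OP * → 38 * 4 = 152. Stack: [152]
LOAD_CONST → push 2. Stack: [152, 2]
BINARY_OP << → 152 << 2 = 608. Stack: [608]
STORE_FAST q → q=608. Stack: []
LOAD_CONST → push 5. Stack: [5]
LOAD_FAST q → push 608. Stack: [5, 608]
BINARY_OP + → 5 + 608 = 613. Stack: [613]
STORE_FAST q → q=613. Stack: []
LOAD_CONST → push 3. Stack: [3]
LOAD_FAST a → push 38. Stack: [3, 38]
BINARY_OP | → 3 | 38 = 39. Stack: [39]
LOAD_FAST a → push 38. Stack: [39, 38]
LOAD_CONST → push 7. Stack: [39, 38, 7]
BINARY_OP + → 38 + 7 = 45. Stack: [39, 45]
BINARY_OP + → 39 + 45 = 84. Stack: [84]
STORE_FAST u → u=84. Stack: []
LOAD_FAST u → push 84. Stack: [84]
RETURN_VALUE → return 84.

84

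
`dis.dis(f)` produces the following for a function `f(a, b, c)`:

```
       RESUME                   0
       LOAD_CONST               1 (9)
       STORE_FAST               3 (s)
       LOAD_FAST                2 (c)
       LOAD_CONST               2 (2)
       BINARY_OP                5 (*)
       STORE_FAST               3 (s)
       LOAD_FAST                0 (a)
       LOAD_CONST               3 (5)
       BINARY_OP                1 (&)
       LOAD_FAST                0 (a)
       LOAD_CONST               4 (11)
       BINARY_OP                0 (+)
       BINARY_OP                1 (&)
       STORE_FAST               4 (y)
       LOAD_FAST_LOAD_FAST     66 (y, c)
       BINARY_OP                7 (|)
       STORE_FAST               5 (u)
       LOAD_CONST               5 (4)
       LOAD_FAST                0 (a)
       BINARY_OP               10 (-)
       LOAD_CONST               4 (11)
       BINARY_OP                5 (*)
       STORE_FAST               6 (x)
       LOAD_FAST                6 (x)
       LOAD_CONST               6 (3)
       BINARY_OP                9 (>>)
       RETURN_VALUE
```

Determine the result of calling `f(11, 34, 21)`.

-10

LOAD_CONST → push 9. Stack: [9]
STORE_FAST s → s=9. Stack: []
LOAD_FAST c → push 21. Stack: [21]
LOAD_CONST → push 2. Stack: [21, 2]
BINARY_OP * → 21 * 2 = 42. Stack: [42]
STORE_FAST s → s=42. Stack: []
LOAD_FAST a → push 11. Stack: [11]
LOAD_CONST → push 5. Stack: [11, 5]
BINARY_OP & → 11 & 5 = 1. Stack: [1]
LOAD_FAST a → push 11. Stack: [1, 11]
LOAD_CONST → push 11. Stack: [1, 11, 11]
BINARY_OP + → 11 + 11 = 22. Stack: [1, 22]
BINARY_OP & → 1 & 22 = 0. Stack: [0]
STORE_FAST y → y=0. Stack: []
LOAD_FAST_LOAD_FAST y,c → push 0,21. Stack: [0, 21]
BINARY_OP | → 0 | 21 = 21. Stack: [21]
STORE_FAST u → u=21. Stack: []
LOAD_CONST → push 4. Stack: [4]
LOAD_FAST a → push 11. Stack: [4, 11]
BINARY_OP - → 4 - 11 = -7. Stack: [-7]
LOAD_CONST → push 11. Stack: [-7, 11]
BINARY_OP * → -7 * 11 = -77. Stack: [-77]
STORE_FAST x → x=-77. Stack: []
LOAD_FAST x → push -77. Stack: [-77]
LOAD_CONST → push 3. Stack: [-77, 3]
BINARY_OP >> → -77 >> 3 = -10. Stack: [-10]
RETURN_VALUE → return -10.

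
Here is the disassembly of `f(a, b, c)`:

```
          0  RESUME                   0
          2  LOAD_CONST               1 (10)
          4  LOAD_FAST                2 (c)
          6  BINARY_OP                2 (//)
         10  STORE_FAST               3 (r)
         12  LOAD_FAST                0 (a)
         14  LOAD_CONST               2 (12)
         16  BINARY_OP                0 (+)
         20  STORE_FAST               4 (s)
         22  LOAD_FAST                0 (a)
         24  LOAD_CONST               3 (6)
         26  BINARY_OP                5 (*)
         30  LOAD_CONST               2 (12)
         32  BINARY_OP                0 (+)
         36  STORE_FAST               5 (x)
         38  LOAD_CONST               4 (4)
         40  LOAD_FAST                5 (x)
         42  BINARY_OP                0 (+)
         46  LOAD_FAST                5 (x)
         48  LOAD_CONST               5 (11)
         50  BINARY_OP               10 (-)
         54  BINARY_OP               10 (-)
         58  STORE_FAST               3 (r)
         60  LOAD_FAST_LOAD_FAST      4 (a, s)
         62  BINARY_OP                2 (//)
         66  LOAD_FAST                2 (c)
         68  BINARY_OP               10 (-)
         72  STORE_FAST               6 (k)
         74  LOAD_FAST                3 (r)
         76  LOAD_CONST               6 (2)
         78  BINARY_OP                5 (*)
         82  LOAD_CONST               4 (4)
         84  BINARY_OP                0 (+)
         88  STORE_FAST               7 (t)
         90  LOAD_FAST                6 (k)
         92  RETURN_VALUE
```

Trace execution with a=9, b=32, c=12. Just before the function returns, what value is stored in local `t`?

34

LOAD_CONST → push 10. Stack: [10]
LOAD_FAST c → push 12. Stack: [10, 12]
BINARY_OP // → 10 // 12 = 0. Stack: [0]
STORE_FAST r → r=0. Stack: []
LOAD_FAST a → push 9. Stack: [9]
LOAD_CONST → push 12. Stack: [9, 12]
BINARY_OP + → 9 + 12 = 21. Stack: [21]
STORE_FAST s → s=21. Stack: []
LOAD_FAST a → push 9. Stack: [9]
LOAD_CONST → push 6. Stack: [9, 6]
BINARY_OP * → 9 * 6 = 54. Stack: [54]
LOAD_CONST → push 12. Stack: [54, 12]
BINARY_OP + → 54 + 12 = 66. Stack: [66]
STORE_FAST x → x=66. Stack: []
LOAD_CONST → push 4. Stack: [4]
LOAD_FAST x → push 66. Stack: [4, 66]
BINARY_OP + → 4 + 66 = 70. Stack: [70]
LOAD_FAST x → push 66. Stack: [70, 66]
LOAD_CONST → push 11. Stack: [70, 66, 11]
BINARY_OP - → 66 - 11 = 55. Stack: [70, 55]
BINARY_OP - → 70 - 55 = 15. Stack: [15]
STORE_FAST r → r=15. Stack: []
LOAD_FAST_LOAD_FAST a,s → push 9,21. Stack: [9, 21]
BINARY_OP // → 9 // 21 = 0. Stack: [0]
LOAD_FAST c → push 12. Stack: [0, 12]
BINARY_OP - → 0 - 12 = -12. Stack: [-12]
STORE_FAST k → k=-12. Stack: []
LOAD_FAST r → push 15. Stack: [15]
LOAD_CONST → push 2. Stack: [15, 2]
BINARY_OP * → 15 * 2 = 30. Stack: [30]
LOAD_CONST → push 4. Stack: [30, 4]
BINARY_OP + → 30 + 4 = 34. Stack: [34]
STORE_FAST t → t=34. Stack: []
LOAD_FAST k → push -12. Stack: [-12]
RETURN_VALUE → return -12.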